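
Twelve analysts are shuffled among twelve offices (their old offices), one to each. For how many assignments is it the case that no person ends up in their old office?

176214841

The subfactorial !12 = [12!/e] (nearest integer).
12! = 479001600, and 479001600/e ≈ 176214840.93, so !12 = 176214841.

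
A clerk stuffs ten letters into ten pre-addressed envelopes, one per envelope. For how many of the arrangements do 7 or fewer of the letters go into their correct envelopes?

3628754

# with exactly i fixed is C(10,i)·!(10-i); sum over i=0..7:
  i=0: C(10,0)·!10 = 1·1334961 = 1334961
  i=1: C(10,1)·!9 = 10·133496 = 1334960
  i=2: C(10,2)·!8 = 45·14833 = 667485
  i=3: C(10,3)·!7 = 120·1854 = 222480
  i=4: C(10,4)·!6 = 210·265 = 55650
  i=5: C(10,5)·!5 = 252·44 = 11088
  i=6: C(10,6)·!4 = 210·9 = 1890
  i=7: C(10,7)·!3 = 120·2 = 240
Total = 3628754.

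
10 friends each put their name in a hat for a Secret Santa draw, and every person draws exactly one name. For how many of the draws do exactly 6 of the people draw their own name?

1890

Choose which 6 of the 10 are fixed: C(10,6) = 210.
The remaining 4 must be deranged: !4 = 9.
Total: 210 × 9 = 1890.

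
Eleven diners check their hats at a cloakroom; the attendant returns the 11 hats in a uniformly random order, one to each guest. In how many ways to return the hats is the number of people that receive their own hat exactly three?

2447445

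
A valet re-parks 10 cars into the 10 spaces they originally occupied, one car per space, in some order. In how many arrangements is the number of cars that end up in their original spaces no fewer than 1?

2293839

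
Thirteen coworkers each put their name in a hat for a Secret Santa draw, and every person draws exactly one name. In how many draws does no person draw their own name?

The subfactorial !13 = [13!/e] (nearest integer).
13! = 6227020800, and 6227020800/e ≈ 2290792932.07, so !13 = 2290792932.

2290792932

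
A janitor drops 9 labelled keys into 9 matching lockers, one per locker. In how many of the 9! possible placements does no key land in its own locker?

By inclusion-exclusion, !9 = Σ (-1)^k · 9!/k! for k=0..9
= 9! - 9!/1! + 9!/2! - 9!/3! + 9!/4! - 9!/5! + 9!/6! - 9!/7! + 9!/8! - 9!/9!
= 362880 - 362880 + 181440 - 60480 + 15120 - 3024 + 504 - 72 + 9 - 1
= 133496

133496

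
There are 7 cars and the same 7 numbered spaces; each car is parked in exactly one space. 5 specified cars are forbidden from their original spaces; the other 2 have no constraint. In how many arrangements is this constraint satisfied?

Inclusion-exclusion on the 5 forbidden self-matches:
Σ_{j=0}^{5} (-1)^j C(5,j)(7-j)!
= C(5,0)·7! - C(5,1)·6! + C(5,2)·5! - C(5,3)·4! + C(5,4)·3! - C(5,5)·2!
= 5040 - 3600 + 1200 - 240 + 30 - 2
= 2428

2428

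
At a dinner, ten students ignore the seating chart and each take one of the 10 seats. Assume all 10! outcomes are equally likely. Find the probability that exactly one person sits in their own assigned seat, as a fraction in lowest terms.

16687/45360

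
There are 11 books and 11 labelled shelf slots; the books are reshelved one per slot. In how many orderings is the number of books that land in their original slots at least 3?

3205379

Sum C(11,i)·!(11-i) for i = 3..11:
  i=3: C(11,3)·!8 = 165·14833 = 2447445
  i=4: C(11,4)·!7 = 330·1854 = 611820
  i=5: C(11,5)·!6 = 462·265 = 122430
  i=6: C(11,6)·!5 = 462·44 = 20328
  i=7: C(11,7)·!4 = 330·9 = 2970
  i=8: C(11,8)·!3 = 165·2 = 330
  i=9: C(11,9)·!2 = 55·1 = 55
  i=10: C(11,10)·!1 = 11·0 = 0
  i=11: C(11,11)·!0 = 1·1 = 1
Total = 3205379.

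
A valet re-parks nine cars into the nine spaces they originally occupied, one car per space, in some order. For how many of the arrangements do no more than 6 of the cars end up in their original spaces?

# with exactly i fixed is C(9,i)·!(9-i); sum over i=0..6:
  i=0: C(9,0)·!9 = 1·133496 = 133496
  i=1: C(9,1)·!8 = 9·14833 = 133497
  i=2: C(9,2)·!7 = 36·1854 = 66744
  i=3: C(9,3)·!6 = 84·265 = 22260
  i=4: C(9,4)·!5 = 126·44 = 5544
  i=5: C(9,5)·!4 = 126·9 = 1134
  i=6: C(9,6)·!3 = 84·2 = 168
Total = 362843.

362843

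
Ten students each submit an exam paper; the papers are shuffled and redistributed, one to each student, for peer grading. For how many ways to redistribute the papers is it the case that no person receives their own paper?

Recurrence: !10 = 10·!9 + (-1)^10.
!10 = 10·133496 + 1 = 1334961

1334961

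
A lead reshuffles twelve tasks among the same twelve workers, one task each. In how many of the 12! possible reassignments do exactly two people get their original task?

88107426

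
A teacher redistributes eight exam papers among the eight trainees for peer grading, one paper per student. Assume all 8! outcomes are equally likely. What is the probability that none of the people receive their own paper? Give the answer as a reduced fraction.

Favorable outcomes: !8 = 14833.
Total outcomes: 8! = 40320.
Probability = 14833/40320 = 2119/5760.

2119/5760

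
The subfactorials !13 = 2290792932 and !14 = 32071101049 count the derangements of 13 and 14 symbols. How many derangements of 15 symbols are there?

481066515734

!15 = (15-1)·(!14 + !13) = 14·(32071101049 + 2290792932) = 14·34361893981 = 481066515734.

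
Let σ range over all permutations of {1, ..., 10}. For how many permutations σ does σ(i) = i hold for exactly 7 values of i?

240

Pick the 7 fixed positions: C(10,7) = 120 ways.
The other 3 form a derangement: !3 = 2.
Total: 120 × 2 = 240.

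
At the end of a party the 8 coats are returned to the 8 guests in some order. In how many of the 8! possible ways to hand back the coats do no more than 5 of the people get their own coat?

40291

Sum C(8,i)·!(8-i) for i = 0..5:
  i=0: C(8,0)·!8 = 1·14833 = 14833
  i=1: C(8,1)·!7 = 8·1854 = 14832
  i=2: C(8,2)·!6 = 28·265 = 7420
  i=3: C(8,3)·!5 = 56·44 = 2464
  i=4: C(8,4)·!4 = 70·9 = 630
  i=5: C(8,5)·!3 = 56·2 = 112
Total = 40291.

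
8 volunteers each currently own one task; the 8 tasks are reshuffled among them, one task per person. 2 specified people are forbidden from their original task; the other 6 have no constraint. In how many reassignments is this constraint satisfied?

30960

Inclusion-exclusion on the 2 forbidden self-matches:
Σ_{j=0}^{2} (-1)^j C(2,j)(8-j)!
= C(2,0)·8! - C(2,1)·7! + C(2,2)·6!
= 40320 - 10080 + 720
= 30960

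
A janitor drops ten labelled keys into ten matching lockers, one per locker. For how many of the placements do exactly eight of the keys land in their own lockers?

45

Choose which 8 of the 10 are fixed: C(10,8) = 45.
The other 2 form a derangement: !2 = 1.
Total: 45 × 1 = 45.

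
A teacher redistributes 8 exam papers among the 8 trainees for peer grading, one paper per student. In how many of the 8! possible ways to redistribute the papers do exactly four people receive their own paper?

630

Pick the 4 fixed positions: C(8,4) = 70 ways.
The other 4 form a derangement: !4 = 9.
Total: 70 × 9 = 630.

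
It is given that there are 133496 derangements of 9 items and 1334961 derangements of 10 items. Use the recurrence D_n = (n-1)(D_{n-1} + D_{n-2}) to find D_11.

14684570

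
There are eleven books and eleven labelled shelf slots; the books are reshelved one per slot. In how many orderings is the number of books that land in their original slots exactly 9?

Choose which 9 of the 11 are fixed: C(11,9) = 55.
The other 2 form a derangement: !2 = 1.
Total: 55 × 1 = 55.

55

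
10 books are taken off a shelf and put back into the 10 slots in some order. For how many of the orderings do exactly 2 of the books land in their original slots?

667485

Pick the 2 fixed positions: C(10,2) = 45 ways.
The other 8 form a derangement: !8 = 14833.
Total: 45 × 14833 = 667485.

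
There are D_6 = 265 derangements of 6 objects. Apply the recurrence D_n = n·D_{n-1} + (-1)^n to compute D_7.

1854

D_7 = 7·265 - 1 = 1854.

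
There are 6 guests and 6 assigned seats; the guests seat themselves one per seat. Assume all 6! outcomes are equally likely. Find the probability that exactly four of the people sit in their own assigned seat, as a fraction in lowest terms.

1/48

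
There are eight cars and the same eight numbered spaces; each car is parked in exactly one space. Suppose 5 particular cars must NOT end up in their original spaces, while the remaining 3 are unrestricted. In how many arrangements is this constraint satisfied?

21234

Let A_j be the event that the j-th constrained one is fixed. By inclusion-exclusion over the 5 events:
Σ_{j=0}^{5} (-1)^j C(5,j)(8-j)!
= C(5,0)·8! - C(5,1)·7! + C(5,2)·6! - C(5,3)·5! + C(5,4)·4! - C(5,5)·3!
= 40320 - 25200 + 7200 - 1200 + 120 - 6
= 21234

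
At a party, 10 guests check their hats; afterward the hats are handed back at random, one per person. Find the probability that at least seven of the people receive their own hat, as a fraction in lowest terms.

Favorable outcomes: Σ_{i≥7} C(10,i)·!(10-i) = 120·2 + 45·1 + 10·0 + 1·1 = 286.
Total outcomes: 10! = 3628800.
Probability = 286/3628800 = 143/1814400.

143/1814400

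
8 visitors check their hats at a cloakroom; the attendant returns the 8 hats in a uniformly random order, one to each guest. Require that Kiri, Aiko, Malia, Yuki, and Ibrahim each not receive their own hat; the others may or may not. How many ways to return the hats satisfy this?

21234

Inclusion-exclusion on the 5 forbidden self-matches:
Σ_{j=0}^{5} (-1)^j C(5,j)(8-j)!
= C(5,0)·8! - C(5,1)·7! + C(5,2)·6! - C(5,3)·5! + C(5,4)·4! - C(5,5)·3!
= 40320 - 25200 + 7200 - 1200 + 120 - 6
= 21234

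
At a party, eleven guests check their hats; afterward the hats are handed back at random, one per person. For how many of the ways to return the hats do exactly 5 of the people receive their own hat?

122430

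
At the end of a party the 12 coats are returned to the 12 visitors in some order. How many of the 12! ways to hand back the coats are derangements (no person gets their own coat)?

176214841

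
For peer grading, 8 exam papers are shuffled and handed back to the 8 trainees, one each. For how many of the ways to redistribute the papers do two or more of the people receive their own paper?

Sum C(8,i)·!(8-i) for i = 2..8:
  i=2: C(8,2)·!6 = 28·265 = 7420
  i=3: C(8,3)·!5 = 56·44 = 2464
  i=4: C(8,4)·!4 = 70·9 = 630
  i=5: C(8,5)·!3 = 56·2 = 112
  i=6: C(8,6)·!2 = 28·1 = 28
  i=7: C(8,7)·!1 = 8·0 = 0
  i=8: C(8,8)·!0 = 1·1 = 1
Total = 10655.

10655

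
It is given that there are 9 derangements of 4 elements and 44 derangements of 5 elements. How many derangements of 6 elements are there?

!6 = (6-1)·(!5 + !4) = 5·(44 + 9) = 5·53 = 265.

265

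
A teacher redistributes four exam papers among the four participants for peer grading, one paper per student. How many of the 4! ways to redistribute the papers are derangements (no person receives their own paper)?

Recurrence: !4 = 4·!3 + (-1)^4.
!4 = 4·2 + 1 = 9

9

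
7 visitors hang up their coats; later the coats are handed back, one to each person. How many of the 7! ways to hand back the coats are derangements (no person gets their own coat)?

1854

!7 is the nearest integer to 7!/e.
7! = 5040, and 5040/e ≈ 1854.11, so !7 = 1854.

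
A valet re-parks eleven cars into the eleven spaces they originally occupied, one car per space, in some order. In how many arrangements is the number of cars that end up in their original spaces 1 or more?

25232230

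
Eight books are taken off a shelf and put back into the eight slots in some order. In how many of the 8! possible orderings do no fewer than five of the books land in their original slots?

141

Sum C(8,i)·!(8-i) for i = 5..8:
  i=5: C(8,5)·!3 = 56·2 = 112
  i=6: C(8,6)·!2 = 28·1 = 28
  i=7: C(8,7)·!1 = 8·0 = 0
  i=8: C(8,8)·!0 = 1·1 = 1
Total = 141.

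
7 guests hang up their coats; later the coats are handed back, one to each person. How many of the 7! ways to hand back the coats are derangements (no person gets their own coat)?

1854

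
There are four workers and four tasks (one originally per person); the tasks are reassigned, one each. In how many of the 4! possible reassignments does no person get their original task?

The number of derangements of 4 is !4 = Σ_{k=0}^{4} (-1)^k·4!/k!
= 4! - 4!/1! + 4!/2! - 4!/3! + 4!/4!
= 24 - 24 + 12 - 4 + 1
= 9

9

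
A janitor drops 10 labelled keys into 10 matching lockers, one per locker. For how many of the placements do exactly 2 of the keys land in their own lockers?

Pick the 2 fixed positions: C(10,2) = 45 ways.
The other 8 form a derangement: !8 = 14833.
Total: 45 × 14833 = 667485.

667485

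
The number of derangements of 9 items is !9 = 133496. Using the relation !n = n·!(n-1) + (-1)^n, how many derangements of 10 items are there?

1334961

!10 = 10·133496 + 1 = 1334961.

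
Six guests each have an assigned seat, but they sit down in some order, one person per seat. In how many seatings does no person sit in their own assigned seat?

265

The number of derangements of 6 is !6 = Σ_{k=0}^{6} (-1)^k·6!/k!
= 6! - 6!/1! + 6!/2! - 6!/3! + 6!/4! - 6!/5! + 6!/6!
= 720 - 720 + 360 - 120 + 30 - 6 + 1
= 265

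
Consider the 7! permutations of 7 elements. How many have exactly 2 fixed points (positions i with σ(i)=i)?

924

Pick the 2 fixed positions: C(7,2) = 21 ways.
The remaining 5 must be deranged: !5 = 44.
Total: 21 × 44 = 924.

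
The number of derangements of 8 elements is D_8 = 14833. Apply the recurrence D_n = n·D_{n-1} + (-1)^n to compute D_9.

D_9 = 9·14833 - 1 = 133496.

133496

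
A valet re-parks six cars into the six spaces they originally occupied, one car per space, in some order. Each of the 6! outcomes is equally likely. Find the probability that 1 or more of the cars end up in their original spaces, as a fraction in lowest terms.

Favorable outcomes: Σ_{i≥1} C(6,i)·!(6-i) = 6·44 + 15·9 + 20·2 + 15·1 + 6·0 + 1·1 = 455.
Total outcomes: 6! = 720.
Probability = 455/720 = 91/144.

91/144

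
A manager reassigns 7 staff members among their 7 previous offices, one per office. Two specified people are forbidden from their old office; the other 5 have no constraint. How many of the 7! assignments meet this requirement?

3720

Let A_j be the event that the j-th constrained one is fixed. By inclusion-exclusion over the 2 events:
Σ_{j=0}^{2} (-1)^j C(2,j)(7-j)!
= C(2,0)·7! - C(2,1)·6! + C(2,2)·5!
= 5040 - 1440 + 120
= 3720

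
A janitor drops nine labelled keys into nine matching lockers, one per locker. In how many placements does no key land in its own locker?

Recurrence: !9 = 8·(!8 + !7).
!9 = 8·(14833 + 1854) = 8·16687 = 133496

133496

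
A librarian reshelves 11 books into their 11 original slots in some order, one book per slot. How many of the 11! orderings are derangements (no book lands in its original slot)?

14684570

Use !n = (n-1)(!(n-1) + !(n-2)).
!11 = 10·(1334961 + 133496) = 10·1468457 = 14684570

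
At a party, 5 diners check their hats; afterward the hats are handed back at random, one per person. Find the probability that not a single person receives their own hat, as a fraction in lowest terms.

Favorable outcomes: !5 = 44.
Total outcomes: 5! = 120.
Probability = 44/120 = 11/30.

11/30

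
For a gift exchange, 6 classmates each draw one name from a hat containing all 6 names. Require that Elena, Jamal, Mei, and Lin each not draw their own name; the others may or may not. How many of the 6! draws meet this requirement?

Inclusion-exclusion on the 4 forbidden self-matches:
Σ_{j=0}^{4} (-1)^j C(4,j)(6-j)!
= C(4,0)·6! - C(4,1)·5! + C(4,2)·4! - C(4,3)·3! + C(4,4)·2!
= 720 - 480 + 144 - 24 + 2
= 362

362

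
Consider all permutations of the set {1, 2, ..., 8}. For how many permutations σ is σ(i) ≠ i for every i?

14833

Use !n = n·!(n-1) + (-1)^n.
!8 = 8·1854 + 1 = 14833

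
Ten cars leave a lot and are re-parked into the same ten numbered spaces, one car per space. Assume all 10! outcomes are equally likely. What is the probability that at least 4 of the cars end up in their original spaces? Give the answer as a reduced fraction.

Favorable outcomes: Σ_{i≥4} C(10,i)·!(10-i) = 210·265 + 252·44 + 210·9 + 120·2 + 45·1 + 10·0 + 1·1 = 68914.
Total outcomes: 10! = 3628800.
Probability = 68914/3628800 = 34457/1814400.

34457/1814400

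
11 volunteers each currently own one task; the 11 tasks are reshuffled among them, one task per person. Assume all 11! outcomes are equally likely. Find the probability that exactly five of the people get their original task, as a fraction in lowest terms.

Favorable outcomes: C(11,5)·!6 = 462·265 = 122430.
Total outcomes: 11! = 39916800.
Probability = 122430/39916800 = 53/17280.

53/17280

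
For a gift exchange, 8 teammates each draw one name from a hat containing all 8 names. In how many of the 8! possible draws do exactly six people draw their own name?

28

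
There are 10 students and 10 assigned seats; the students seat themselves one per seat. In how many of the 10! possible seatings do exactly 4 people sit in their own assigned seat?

55650

Choose which 4 of the 10 are fixed: C(10,4) = 210.
The remaining 6 must be deranged: !6 = 265.
Total: 210 × 265 = 55650.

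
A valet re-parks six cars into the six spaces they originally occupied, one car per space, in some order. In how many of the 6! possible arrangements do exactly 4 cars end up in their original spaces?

Pick the 4 fixed positions: C(6,4) = 15 ways.
The remaining 2 must be deranged: !2 = 1.
Total: 15 × 1 = 15.

15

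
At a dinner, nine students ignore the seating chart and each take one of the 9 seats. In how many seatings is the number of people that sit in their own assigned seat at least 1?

229384

# with exactly i fixed is C(9,i)·!(9-i); sum over i=1..9:
  i=1: C(9,1)·!8 = 9·14833 = 133497
  i=2: C(9,2)·!7 = 36·1854 = 66744
  i=3: C(9,3)·!6 = 84·265 = 22260
  i=4: C(9,4)·!5 = 126·44 = 5544
  i=5: C(9,5)·!4 = 126·9 = 1134
  i=6: C(9,6)·!3 = 84·2 = 168
  i=7: C(9,7)·!2 = 36·1 = 36
  i=8: C(9,8)·!1 = 9·0 = 0
  i=9: C(9,9)·!0 = 1·1 = 1
Total = 229384.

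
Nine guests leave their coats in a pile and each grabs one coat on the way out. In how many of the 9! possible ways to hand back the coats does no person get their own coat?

Recurrence: !9 = 8·(!8 + !7).
!9 = 8·(14833 + 1854) = 8·16687 = 133496

133496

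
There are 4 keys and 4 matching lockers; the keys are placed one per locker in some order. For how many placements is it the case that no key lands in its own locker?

9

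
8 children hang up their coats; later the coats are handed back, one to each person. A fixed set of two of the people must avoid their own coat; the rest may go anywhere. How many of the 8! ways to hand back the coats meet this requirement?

Inclusion-exclusion on the 2 forbidden self-matches:
Σ_{j=0}^{2} (-1)^j C(2,j)(8-j)!
= C(2,0)·8! - C(2,1)·7! + C(2,2)·6!
= 40320 - 10080 + 720
= 30960

30960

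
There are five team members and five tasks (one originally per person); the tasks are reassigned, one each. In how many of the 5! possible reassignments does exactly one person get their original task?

Choose which one of the 5 is fixed: C(5,1) = 5.
The other 4 form a derangement: !4 = 9.
Total: 5 × 9 = 45.

45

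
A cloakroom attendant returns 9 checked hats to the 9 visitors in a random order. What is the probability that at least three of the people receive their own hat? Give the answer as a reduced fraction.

Favorable outcomes: Σ_{i≥3} C(9,i)·!(9-i) = 84·265 + 126·44 + 126·9 + 84·2 + 36·1 + 9·0 + 1·1 = 29143.
Total outcomes: 9! = 362880.
Probability = 29143/362880 = 29143/362880.

29143/362880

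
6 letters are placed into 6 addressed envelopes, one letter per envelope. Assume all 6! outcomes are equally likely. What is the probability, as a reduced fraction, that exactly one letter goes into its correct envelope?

11/30

Favorable outcomes: C(6,1)·!5 = 6·44 = 264.
Total outcomes: 6! = 720.
Probability = 264/720 = 11/30.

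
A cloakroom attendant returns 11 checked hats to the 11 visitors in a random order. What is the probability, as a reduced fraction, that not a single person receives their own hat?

1468457/3991680

Favorable outcomes: !11 = 14684570.
Total outcomes: 11! = 39916800.
Probability = 14684570/39916800 = 1468457/3991680.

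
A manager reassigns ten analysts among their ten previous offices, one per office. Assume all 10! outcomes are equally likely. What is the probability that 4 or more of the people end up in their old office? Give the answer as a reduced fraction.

34457/1814400

Favorable outcomes: Σ_{i≥4} C(10,i)·!(10-i) = 210·265 + 252·44 + 210·9 + 120·2 + 45·1 + 10·0 + 1·1 = 68914.
Total outcomes: 10! = 3628800.
Probability = 68914/3628800 = 34457/1814400.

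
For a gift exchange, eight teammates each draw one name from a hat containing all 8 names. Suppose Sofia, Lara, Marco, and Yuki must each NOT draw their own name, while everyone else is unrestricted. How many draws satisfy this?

24024

Inclusion-exclusion on the 4 forbidden self-matches:
Σ_{j=0}^{4} (-1)^j C(4,j)(8-j)!
= C(4,0)·8! - C(4,1)·7! + C(4,2)·6! - C(4,3)·5! + C(4,4)·4!
= 40320 - 20160 + 4320 - 480 + 24
= 24024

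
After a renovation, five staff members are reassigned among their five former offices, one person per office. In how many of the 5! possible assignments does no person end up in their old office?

44

!5 is the nearest integer to 5!/e.
5! = 120, and 120/e ≈ 44.15, so !5 = 44.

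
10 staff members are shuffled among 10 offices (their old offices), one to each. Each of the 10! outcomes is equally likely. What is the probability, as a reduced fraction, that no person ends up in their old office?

Favorable outcomes: !10 = 1334961.
Total outcomes: 10! = 3628800.
Probability = 1334961/3628800 = 16481/44800.

16481/44800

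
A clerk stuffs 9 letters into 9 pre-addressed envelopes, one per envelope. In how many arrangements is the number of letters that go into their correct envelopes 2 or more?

95887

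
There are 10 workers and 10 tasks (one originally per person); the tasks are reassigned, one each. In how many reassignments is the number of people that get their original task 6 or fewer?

3628514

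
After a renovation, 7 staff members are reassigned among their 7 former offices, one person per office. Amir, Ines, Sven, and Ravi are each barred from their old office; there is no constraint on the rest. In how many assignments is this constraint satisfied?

2790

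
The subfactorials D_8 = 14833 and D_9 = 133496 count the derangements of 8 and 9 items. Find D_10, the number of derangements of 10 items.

1334961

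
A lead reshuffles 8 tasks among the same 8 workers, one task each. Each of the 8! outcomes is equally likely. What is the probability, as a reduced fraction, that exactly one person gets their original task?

Favorable outcomes: C(8,1)·!7 = 8·1854 = 14832.
Total outcomes: 8! = 40320.
Probability = 14832/40320 = 103/280.

103/280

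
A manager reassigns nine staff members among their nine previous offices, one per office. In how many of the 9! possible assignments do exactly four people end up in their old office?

5544

Choose which 4 of the 9 are fixed: C(9,4) = 126.
The remaining 5 must be deranged: !5 = 44.
Total: 126 × 44 = 5544.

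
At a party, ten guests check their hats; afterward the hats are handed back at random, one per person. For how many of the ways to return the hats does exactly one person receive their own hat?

1334960

Choose which one of the 10 is fixed: C(10,1) = 10.
The remaining 9 must be deranged: !9 = 133496.
Total: 10 × 133496 = 1334960.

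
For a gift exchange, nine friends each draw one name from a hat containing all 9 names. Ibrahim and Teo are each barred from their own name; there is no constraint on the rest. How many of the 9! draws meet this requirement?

287280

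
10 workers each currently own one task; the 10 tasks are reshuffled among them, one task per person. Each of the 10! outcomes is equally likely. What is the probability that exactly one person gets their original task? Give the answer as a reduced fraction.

16687/45360

Favorable outcomes: C(10,1)·!9 = 10·133496 = 1334960.
Total outcomes: 10! = 3628800.
Probability = 1334960/3628800 = 16687/45360.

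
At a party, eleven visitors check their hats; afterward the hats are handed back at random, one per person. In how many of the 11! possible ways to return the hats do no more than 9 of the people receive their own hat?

39916799

# with exactly i fixed is C(11,i)·!(11-i); sum over i=0..9:
  i=0: C(11,0)·!11 = 1·14684570 = 14684570
  i=1: C(11,1)·!10 = 11·1334961 = 14684571
  i=2: C(11,2)·!9 = 55·133496 = 7342280
  i=3: C(11,3)·!8 = 165·14833 = 2447445
  i=4: C(11,4)·!7 = 330·1854 = 611820
  i=5: C(11,5)·!6 = 462·265 = 122430
  i=6: C(11,6)·!5 = 462·44 = 20328
  i=7: C(11,7)·!4 = 330·9 = 2970
  i=8: C(11,8)·!3 = 165·2 = 330
  i=9: C(11,9)·!2 = 55·1 = 55
Total = 39916799.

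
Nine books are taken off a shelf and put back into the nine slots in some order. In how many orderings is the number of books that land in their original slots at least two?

95887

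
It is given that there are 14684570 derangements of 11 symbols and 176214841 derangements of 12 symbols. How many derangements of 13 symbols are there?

2290792932

!13 = (13-1)·(!12 + !11) = 12·(176214841 + 14684570) = 12·190899411 = 2290792932.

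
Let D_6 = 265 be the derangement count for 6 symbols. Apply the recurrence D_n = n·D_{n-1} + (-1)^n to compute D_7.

D_7 = 7·265 - 1 = 1854.

1854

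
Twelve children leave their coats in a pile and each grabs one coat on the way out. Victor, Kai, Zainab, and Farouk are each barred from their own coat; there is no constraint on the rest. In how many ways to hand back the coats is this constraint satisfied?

339696000

Inclusion-exclusion on the 4 forbidden self-matches:
Σ_{j=0}^{4} (-1)^j C(4,j)(12-j)!
= C(4,0)·12! - C(4,1)·11! + C(4,2)·10! - C(4,3)·9! + C(4,4)·8!
= 479001600 - 159667200 + 21772800 - 1451520 + 40320
= 339696000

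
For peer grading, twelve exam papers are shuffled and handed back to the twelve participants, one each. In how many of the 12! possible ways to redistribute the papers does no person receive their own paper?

176214841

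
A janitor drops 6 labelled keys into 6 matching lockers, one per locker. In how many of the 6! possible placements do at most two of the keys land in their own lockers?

664

Sum C(6,i)·!(6-i) for i = 0..2:
  i=0: C(6,0)·!6 = 1·265 = 265
  i=1: C(6,1)·!5 = 6·44 = 264
  i=2: C(6,2)·!4 = 15·9 = 135
Total = 664.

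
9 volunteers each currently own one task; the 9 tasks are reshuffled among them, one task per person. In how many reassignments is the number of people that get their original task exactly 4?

Choose which 4 of the 9 are fixed: C(9,4) = 126.
The remaining 5 must be deranged: !5 = 44.
Total: 126 × 44 = 5544.

5544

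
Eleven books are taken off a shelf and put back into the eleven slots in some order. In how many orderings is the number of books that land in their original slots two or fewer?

Sum C(11,i)·!(11-i) for i = 0..2:
  i=0: C(11,0)·!11 = 1·14684570 = 14684570
  i=1: C(11,1)·!10 = 11·1334961 = 14684571
  i=2: C(11,2)·!9 = 55·133496 = 7342280
Total = 36711421.

36711421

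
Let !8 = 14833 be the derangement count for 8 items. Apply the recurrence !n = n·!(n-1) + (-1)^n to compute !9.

!9 = 9·14833 - 1 = 133496.

133496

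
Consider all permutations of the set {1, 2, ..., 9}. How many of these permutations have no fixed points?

!9 = 9! · Σ_{k=0}^{9} (-1)^k/k!
= 9! - 9!/1! + 9!/2! - 9!/3! + 9!/4! - 9!/5! + 9!/6! - 9!/7! + 9!/8! - 9!/9!
= 362880 - 362880 + 181440 - 60480 + 15120 - 3024 + 504 - 72 + 9 - 1
= 133496

133496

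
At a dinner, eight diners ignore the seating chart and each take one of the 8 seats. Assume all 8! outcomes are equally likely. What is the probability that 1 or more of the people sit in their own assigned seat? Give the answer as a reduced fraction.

3641/5760

Favorable outcomes: Σ_{i≥1} C(8,i)·!(8-i) = 8·1854 + 28·265 + 56·44 + 70·9 + 56·2 + 28·1 + 8·0 + 1·1 = 25487.
Total outcomes: 8! = 40320.
Probability = 25487/40320 = 3641/5760.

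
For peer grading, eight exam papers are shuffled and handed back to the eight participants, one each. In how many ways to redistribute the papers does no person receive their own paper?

14833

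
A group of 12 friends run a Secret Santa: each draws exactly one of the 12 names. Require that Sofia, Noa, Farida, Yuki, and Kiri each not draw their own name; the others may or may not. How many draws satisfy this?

Let A_j be the event that the j-th constrained one is fixed. By inclusion-exclusion over the 5 events:
Σ_{j=0}^{5} (-1)^j C(5,j)(12-j)!
= C(5,0)·12! - C(5,1)·11! + C(5,2)·10! - C(5,3)·9! + C(5,4)·8! - C(5,5)·7!
= 479001600 - 199584000 + 36288000 - 3628800 + 201600 - 5040
= 312273360

312273360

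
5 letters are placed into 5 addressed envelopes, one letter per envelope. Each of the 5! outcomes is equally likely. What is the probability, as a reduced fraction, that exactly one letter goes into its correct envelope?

3/8

Favorable outcomes: C(5,1)·!4 = 5·9 = 45.
Total outcomes: 5! = 120.
Probability = 45/120 = 3/8.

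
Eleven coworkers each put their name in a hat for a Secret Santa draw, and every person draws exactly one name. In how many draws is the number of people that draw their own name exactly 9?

Choose which 9 of the 11 are fixed: C(11,9) = 55.
The other 2 form a derangement: !2 = 1.
Total: 55 × 1 = 55.

55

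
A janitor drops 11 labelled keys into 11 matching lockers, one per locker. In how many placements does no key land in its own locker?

!11 is the nearest integer to 11!/e.
11! = 39916800, and 39916800/e ≈ 14684570.08, so !11 = 14684570.

14684570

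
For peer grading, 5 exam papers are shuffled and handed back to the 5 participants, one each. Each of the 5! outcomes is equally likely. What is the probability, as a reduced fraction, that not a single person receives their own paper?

11/30

Favorable outcomes: !5 = 44.
Total outcomes: 5! = 120.
Probability = 44/120 = 11/30.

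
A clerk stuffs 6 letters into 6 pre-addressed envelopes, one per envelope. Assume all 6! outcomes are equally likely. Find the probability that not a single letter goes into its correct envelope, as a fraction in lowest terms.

Favorable outcomes: !6 = 265.
Total outcomes: 6! = 720.
Probability = 265/720 = 53/144.

53/144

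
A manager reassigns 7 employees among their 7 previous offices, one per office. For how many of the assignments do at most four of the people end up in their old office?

Sum C(7,i)·!(7-i) for i = 0..4:
  i=0: C(7,0)·!7 = 1·1854 = 1854
  i=1: C(7,1)·!6 = 7·265 = 1855
  i=2: C(7,2)·!5 = 21·44 = 924
  i=3: C(7,3)·!4 = 35·9 = 315
  i=4: C(7,4)·!3 = 35·2 = 70
Total = 5018.

5018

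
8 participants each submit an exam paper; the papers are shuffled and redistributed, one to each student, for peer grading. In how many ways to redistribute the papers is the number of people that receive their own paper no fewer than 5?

141

# with exactly i fixed is C(8,i)·!(8-i); sum over i=5..8:
  i=5: C(8,5)·!3 = 56·2 = 112
  i=6: C(8,6)·!2 = 28·1 = 28
  i=7: C(8,7)·!1 = 8·0 = 0
  i=8: C(8,8)·!0 = 1·1 = 1
Total = 141.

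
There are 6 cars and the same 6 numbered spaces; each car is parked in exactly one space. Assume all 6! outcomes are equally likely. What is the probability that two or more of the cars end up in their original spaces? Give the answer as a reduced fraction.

Favorable outcomes: Σ_{i≥2} C(6,i)·!(6-i) = 15·9 + 20·2 + 15·1 + 6·0 + 1·1 = 191.
Total outcomes: 6! = 720.
Probability = 191/720 = 191/720.

191/720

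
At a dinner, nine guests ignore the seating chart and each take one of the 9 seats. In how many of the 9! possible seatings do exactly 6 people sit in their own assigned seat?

168

Choose which 6 of the 9 are fixed: C(9,6) = 84.
The remaining 3 must be deranged: !3 = 2.
Total: 84 × 2 = 168.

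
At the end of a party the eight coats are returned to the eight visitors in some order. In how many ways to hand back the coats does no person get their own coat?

Use !n = (n-1)(!(n-1) + !(n-2)).
!8 = 7·(1854 + 265) = 7·2119 = 14833

14833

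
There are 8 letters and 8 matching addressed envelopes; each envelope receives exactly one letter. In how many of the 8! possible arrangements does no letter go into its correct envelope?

14833

Recurrence: !8 = 8·!7 + (-1)^8.
!8 = 8·1854 + 1 = 14833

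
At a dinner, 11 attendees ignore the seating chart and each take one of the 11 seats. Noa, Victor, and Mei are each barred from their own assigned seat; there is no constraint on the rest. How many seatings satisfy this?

Let A_j be the event that the j-th constrained one is fixed. By inclusion-exclusion over the 3 events:
Σ_{j=0}^{3} (-1)^j C(3,j)(11-j)!
= C(3,0)·11! - C(3,1)·10! + C(3,2)·9! - C(3,3)·8!
= 39916800 - 10886400 + 1088640 - 40320
= 30078720

30078720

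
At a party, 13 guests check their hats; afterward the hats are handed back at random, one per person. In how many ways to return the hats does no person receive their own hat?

2290792932

Use !n = (n-1)(!(n-1) + !(n-2)).
!13 = 12·(176214841 + 14684570) = 12·190899411 = 2290792932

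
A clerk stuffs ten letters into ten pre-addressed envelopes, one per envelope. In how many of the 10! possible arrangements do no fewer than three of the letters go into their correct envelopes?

Sum C(10,i)·!(10-i) for i = 3..10:
  i=3: C(10,3)·!7 = 120·1854 = 222480
  i=4: C(10,4)·!6 = 210·265 = 55650
  i=5: C(10,5)·!5 = 252·44 = 11088
  i=6: C(10,6)·!4 = 210·9 = 1890
  i=7: C(10,7)·!3 = 120·2 = 240
  i=8: C(10,8)·!2 = 45·1 = 45
  i=9: C(10,9)·!1 = 10·0 = 0
  i=10: C(10,10)·!0 = 1·1 = 1
Total = 291394.

291394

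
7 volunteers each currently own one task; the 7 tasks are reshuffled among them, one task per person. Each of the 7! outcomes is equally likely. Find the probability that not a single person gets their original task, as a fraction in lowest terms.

Favorable outcomes: !7 = 1854.
Total outcomes: 7! = 5040.
Probability = 1854/5040 = 103/280.

103/280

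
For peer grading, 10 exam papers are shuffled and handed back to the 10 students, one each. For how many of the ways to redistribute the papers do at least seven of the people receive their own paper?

# with exactly i fixed is C(10,i)·!(10-i); sum over i=7..10:
  i=7: C(10,7)·!3 = 120·2 = 240
  i=8: C(10,8)·!2 = 45·1 = 45
  i=9: C(10,9)·!1 = 10·0 = 0
  i=10: C(10,10)·!0 = 1·1 = 1
Total = 286.

286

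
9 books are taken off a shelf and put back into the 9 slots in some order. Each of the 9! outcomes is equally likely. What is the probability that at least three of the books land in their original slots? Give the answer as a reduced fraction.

Favorable outcomes: Σ_{i≥3} C(9,i)·!(9-i) = 84·265 + 126·44 + 126·9 + 84·2 + 36·1 + 9·0 + 1·1 = 29143.
Total outcomes: 9! = 362880.
Probability = 29143/362880 = 29143/362880.

29143/362880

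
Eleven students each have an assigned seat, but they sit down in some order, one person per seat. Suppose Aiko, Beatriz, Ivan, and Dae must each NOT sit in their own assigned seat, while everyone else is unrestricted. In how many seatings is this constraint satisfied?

27422640

Let A_j be the event that the j-th constrained one is fixed. By inclusion-exclusion over the 4 events:
Σ_{j=0}^{4} (-1)^j C(4,j)(11-j)!
= C(4,0)·11! - C(4,1)·10! + C(4,2)·9! - C(4,3)·8! + C(4,4)·7!
= 39916800 - 14515200 + 2177280 - 161280 + 5040
= 27422640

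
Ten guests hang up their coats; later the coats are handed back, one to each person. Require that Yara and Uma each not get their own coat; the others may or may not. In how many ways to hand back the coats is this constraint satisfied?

2943360

Let A_j be the event that the j-th constrained one is fixed. By inclusion-exclusion over the 2 events:
Σ_{j=0}^{2} (-1)^j C(2,j)(10-j)!
= C(2,0)·10! - C(2,1)·9! + C(2,2)·8!
= 3628800 - 725760 + 40320
= 2943360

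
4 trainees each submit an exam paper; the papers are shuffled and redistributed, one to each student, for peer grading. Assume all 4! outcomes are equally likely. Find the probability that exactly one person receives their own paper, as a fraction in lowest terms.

Favorable outcomes: C(4,1)·!3 = 4·2 = 8.
Total outcomes: 4! = 24.
Probability = 8/24 = 1/3.

1/3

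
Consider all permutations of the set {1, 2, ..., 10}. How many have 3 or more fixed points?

291394

# with exactly i fixed is C(10,i)·!(10-i); sum over i=3..10:
  i=3: C(10,3)·!7 = 120·1854 = 222480
  i=4: C(10,4)·!6 = 210·265 = 55650
  i=5: C(10,5)·!5 = 252·44 = 11088
  i=6: C(10,6)·!4 = 210·9 = 1890
  i=7: C(10,7)·!3 = 120·2 = 240
  i=8: C(10,8)·!2 = 45·1 = 45
  i=9: C(10,9)·!1 = 10·0 = 0
  i=10: C(10,10)·!0 = 1·1 = 1
Total = 291394.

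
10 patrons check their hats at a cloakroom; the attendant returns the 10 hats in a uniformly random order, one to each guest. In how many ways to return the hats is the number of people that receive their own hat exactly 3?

Choose which 3 of the 10 are fixed: C(10,3) = 120.
The remaining 7 must be deranged: !7 = 1854.
Total: 120 × 1854 = 222480.

222480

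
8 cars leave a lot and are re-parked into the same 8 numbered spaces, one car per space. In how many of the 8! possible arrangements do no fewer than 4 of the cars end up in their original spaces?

771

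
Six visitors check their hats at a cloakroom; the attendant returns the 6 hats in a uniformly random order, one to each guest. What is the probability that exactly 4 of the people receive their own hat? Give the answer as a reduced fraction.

1/48

Favorable outcomes: C(6,4)·!2 = 15·1 = 15.
Total outcomes: 6! = 720.
Probability = 15/720 = 1/48.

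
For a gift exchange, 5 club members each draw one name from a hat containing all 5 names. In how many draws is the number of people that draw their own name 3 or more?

11

# with exactly i fixed is C(5,i)·!(5-i); sum over i=3..5:
  i=3: C(5,3)·!2 = 10·1 = 10
  i=4: C(5,4)·!1 = 5·0 = 0
  i=5: C(5,5)·!0 = 1·1 = 1
Total = 11.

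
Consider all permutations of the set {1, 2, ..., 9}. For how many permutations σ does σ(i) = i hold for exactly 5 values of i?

1134

Choose which 5 of the 9 are fixed: C(9,5) = 126.
The remaining 4 must be deranged: !4 = 9.
Total: 126 × 9 = 1134.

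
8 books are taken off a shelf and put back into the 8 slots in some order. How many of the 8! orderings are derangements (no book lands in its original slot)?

!8 = 8! · Σ_{k=0}^{8} (-1)^k/k!
= 8! - 8!/1! + 8!/2! - 8!/3! + 8!/4! - 8!/5! + 8!/6! - 8!/7! + 8!/8!
= 40320 - 40320 + 20160 - 6720 + 1680 - 336 + 56 - 8 + 1
= 14833

14833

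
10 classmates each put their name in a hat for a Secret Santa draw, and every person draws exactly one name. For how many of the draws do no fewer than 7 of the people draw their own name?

# with exactly i fixed is C(10,i)·!(10-i); sum over i=7..10:
  i=7: C(10,7)·!3 = 120·2 = 240
  i=8: C(10,8)·!2 = 45·1 = 45
  i=9: C(10,9)·!1 = 10·0 = 0
  i=10: C(10,10)·!0 = 1·1 = 1
Total = 286.

286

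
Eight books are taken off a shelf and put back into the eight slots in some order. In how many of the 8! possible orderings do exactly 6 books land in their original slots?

28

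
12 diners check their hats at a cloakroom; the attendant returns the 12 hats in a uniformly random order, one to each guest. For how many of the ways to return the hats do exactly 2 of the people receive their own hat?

88107426

Pick the 2 fixed positions: C(12,2) = 66 ways.
The other 10 form a derangement: !10 = 1334961.
Total: 66 × 1334961 = 88107426.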